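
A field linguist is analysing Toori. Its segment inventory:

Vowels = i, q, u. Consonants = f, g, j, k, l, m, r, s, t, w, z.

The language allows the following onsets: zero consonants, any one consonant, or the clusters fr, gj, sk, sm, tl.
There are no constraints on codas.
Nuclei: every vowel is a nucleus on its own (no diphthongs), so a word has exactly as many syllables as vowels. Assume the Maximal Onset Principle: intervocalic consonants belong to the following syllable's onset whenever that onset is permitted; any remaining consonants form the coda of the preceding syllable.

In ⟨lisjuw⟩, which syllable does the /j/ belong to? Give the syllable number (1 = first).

Vowels present: i, u; each is a nucleus, giving 2 syllables.
σ1/σ2 boundary: /sj/; trying suffixes from longest down, /j/ is the first permitted one, so coda /s/ | onset /j/.
So the parse is lis.juw.
The /j/ is in the onset of syllable 2 (/juw/).

2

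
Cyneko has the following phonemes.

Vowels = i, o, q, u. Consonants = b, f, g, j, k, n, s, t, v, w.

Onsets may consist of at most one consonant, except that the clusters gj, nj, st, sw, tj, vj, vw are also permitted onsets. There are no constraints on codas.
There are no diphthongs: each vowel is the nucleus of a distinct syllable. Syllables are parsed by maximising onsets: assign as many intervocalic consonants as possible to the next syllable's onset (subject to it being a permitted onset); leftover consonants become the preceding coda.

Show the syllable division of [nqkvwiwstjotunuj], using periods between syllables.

nqk.vwiws.tjo.tu.nuj

Nuclei (vowels): q, i, o, u, u → 5 syllables.
σ1/σ2 boundary: /kvw/ — longest licit onset from the right is /vw/, leaving /k/ as coda.
σ2/σ3 boundary: /wstj/; trying suffixes from longest down, /tj/ is the first permitted one, so coda /ws/ | onset /tj/.
σ3/σ4 boundary: /t/ → onset of the next syllable (single consonants are always licit onsets).
σ4/σ5 boundary: /n/ is a single consonant, so it becomes the next onset.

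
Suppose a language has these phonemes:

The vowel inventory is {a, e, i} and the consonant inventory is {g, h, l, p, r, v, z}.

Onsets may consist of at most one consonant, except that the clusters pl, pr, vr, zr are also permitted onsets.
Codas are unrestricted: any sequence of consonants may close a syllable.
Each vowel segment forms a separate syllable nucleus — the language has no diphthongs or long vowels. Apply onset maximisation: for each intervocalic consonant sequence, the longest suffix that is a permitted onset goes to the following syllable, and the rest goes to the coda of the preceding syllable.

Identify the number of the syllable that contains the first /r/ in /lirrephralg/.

The vowels are i, e, a — 3 nuclei, so 3 syllables.
σ1/σ2 boundary: /rr/; trying suffixes from longest down, /r/ is the first permitted one, so coda /r/ | onset /r/.
σ2/σ3 boundary: /phr/ splits as /ph/ + /r/ (/r/ is the longest suffix that is a licit onset).
Syllabification: lir.reph.ralg.
The first /r/ is in the coda of syllable 1 (/lir/).

1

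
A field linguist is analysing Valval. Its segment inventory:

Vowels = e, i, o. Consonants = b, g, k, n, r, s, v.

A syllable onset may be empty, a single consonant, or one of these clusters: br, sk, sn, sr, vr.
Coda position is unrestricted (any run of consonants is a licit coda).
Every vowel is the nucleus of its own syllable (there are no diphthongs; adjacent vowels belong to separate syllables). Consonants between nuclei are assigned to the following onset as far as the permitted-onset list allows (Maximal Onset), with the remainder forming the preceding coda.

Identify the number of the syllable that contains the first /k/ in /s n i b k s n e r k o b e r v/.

The vowels are i, e, o, e — 4 nuclei, so 4 syllables.
/i…e/ gap (V1→V2): cluster /bksn/ — the longest permitted-onset suffix is /sn/; onset = /sn/, preceding coda = /bk/.
/e…o/ gap (V2→V3): /rk/ splits as /r/ + /k/ (/k/ is the longest suffix that is a licit onset).
/o…e/ gap (V3→V4): just /b/ — single C goes to the following onset.
Result: snibk.sner.ko.berv.
The first /k/ is in the coda of syllable 1 (/snibk/).

1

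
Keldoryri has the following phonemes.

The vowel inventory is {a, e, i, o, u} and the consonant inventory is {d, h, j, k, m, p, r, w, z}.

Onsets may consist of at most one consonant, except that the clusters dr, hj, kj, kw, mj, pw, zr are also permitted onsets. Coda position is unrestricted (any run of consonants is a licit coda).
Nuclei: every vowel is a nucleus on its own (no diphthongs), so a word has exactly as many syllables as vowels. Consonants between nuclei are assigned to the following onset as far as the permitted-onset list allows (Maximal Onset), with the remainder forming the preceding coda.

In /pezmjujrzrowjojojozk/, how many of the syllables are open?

The vowels are e, u, o, o, o, o — 6 nuclei, so 6 syllables.
V1 /e/ – V2 /u/: /zmj/ splits as /z/ + /mj/ (/mj/ is the longest suffix that is a licit onset).
V2 /u/ – V3 /o/: cluster /jrzr/ — the longest permitted-onset suffix is /zr/; onset = /zr/, preceding coda = /jr/.
V3 /o/ – V4 /o/: /wj/ — longest licit onset from the right is /j/, leaving /w/ as coda.
V4 /o/ – V5 /o/: /j/ is a single consonant, so it becomes the next onset.
V5 /o/ – V6 /o/: /j/ → onset of the next syllable (single consonants are always licit onsets).
Syllabification: pez.mjujr.zrow.jo.jo.jozk.
Classifying each syllable: /pez/ (closed), /mjujr/ (closed), /zrow/ (closed), /jo/ (open), /jo/ (open), /jozk/ (closed).
Open syllables: 2.

2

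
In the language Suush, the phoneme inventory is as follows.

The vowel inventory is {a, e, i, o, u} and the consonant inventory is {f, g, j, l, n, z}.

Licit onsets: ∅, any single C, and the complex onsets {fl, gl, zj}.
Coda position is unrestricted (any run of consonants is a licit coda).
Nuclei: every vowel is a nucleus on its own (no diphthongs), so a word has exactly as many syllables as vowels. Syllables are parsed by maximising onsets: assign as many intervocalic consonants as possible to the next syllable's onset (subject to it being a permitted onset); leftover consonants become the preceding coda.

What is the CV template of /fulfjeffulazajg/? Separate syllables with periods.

Nuclei (vowels): u, e, u, a, a → 5 syllables.
V1 /u/ – V2 /e/: /lfj/ — longest licit onset from the right is /j/, leaving /lf/ as coda.
V2 /e/ – V3 /u/: /ff/ splits as /f/ + /f/ (/f/ is the longest suffix that is a licit onset).
V3 /u/ – V4 /a/: /l/ → onset of the next syllable (single consonants are always licit onsets).
V4 /a/ – V5 /a/: /z/ is a single consonant, so it becomes the next onset.
Result: fulf.jef.fu.la.zajg.
Mapping each syllable to C/V: /fulf/ → CVCC, /jef/ → CVC, /fu/ → CV, /la/ → CV, /zajg/ → CVCC.

CVCC.CVC.CV.CV.CVCC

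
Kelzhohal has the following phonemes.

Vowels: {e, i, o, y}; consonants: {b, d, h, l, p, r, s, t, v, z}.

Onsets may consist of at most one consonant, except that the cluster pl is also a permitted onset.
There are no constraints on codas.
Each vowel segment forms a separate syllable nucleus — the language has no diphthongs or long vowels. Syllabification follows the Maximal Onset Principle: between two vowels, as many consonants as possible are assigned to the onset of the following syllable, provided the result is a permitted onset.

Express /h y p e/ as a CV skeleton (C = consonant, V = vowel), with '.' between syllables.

CV.CV

Vowels present: y, e; each is a nucleus, giving 2 syllables.
/y…e/ gap (V1→V2): /p/ is a single consonant, so it becomes the next onset.
So the parse is hy.pe.
Mapping each syllable to C/V: /hy/ → CV, /pe/ → CV.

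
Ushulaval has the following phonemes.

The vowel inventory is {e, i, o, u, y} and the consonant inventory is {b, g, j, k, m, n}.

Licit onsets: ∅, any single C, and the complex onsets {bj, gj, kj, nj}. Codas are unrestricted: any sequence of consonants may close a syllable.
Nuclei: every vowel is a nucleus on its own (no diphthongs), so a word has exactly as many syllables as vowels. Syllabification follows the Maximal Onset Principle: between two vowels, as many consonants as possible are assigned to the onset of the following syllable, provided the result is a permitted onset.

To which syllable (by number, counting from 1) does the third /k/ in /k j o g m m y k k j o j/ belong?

Nuclei (vowels): o, y, o → 3 syllables.
σ1/σ2 boundary: /gmm/ splits as /gm/ + /m/ (/m/ is the longest suffix that is a licit onset).
σ2/σ3 boundary: /kkj/ — longest licit onset from the right is /kj/, leaving /k/ as coda.
So the parse is kjogm.myk.kjoj.
The third /k/ is in the onset of syllable 3 (/kjoj/).

3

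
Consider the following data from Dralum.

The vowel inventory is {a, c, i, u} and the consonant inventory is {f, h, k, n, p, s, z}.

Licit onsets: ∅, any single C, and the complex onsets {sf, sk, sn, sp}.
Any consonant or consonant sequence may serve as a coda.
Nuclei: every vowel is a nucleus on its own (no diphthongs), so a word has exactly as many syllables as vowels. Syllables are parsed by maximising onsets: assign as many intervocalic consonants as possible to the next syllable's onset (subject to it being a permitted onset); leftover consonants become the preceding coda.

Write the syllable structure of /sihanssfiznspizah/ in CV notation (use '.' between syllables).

Vowels present: i, a, i, i, a; each is a nucleus, giving 5 syllables.
Between /i/ (V1) and /a/ (V2): just /h/ — single C goes to the following onset.
Between /a/ (V2) and /i/ (V3): /nssf/ — longest licit onset from the right is /sf/, leaving /ns/ as coda.
Between /i/ (V3) and /i/ (V4): /znsp/ splits as /zn/ + /sp/ (/sp/ is the longest suffix that is a licit onset).
Between /i/ (V4) and /a/ (V5): /z/ is a single consonant, so it becomes the next onset.
Result: si.hans.sfizn.spi.zah.
Mapping each syllable to C/V: /si/ → CV, /hans/ → CVCC, /sfizn/ → CCVCC, /spi/ → CCV, /zah/ → CVC.

CV.CVCC.CCVCC.CCV.CVC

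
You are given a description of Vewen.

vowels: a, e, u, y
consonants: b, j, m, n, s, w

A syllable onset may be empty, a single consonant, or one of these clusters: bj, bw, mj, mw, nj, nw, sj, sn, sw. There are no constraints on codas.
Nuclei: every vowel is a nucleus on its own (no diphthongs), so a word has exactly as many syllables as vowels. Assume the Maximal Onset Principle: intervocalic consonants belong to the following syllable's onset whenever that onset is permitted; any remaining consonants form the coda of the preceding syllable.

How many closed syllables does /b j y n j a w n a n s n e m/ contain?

The vowels are y, a, a, e — 4 nuclei, so 4 syllables.
/y…a/ gap (V1→V2): /nj/ is a licit onset in full, so it all attaches to the next syllable.
/a…a/ gap (V2→V3): /wn/ — longest licit onset from the right is /n/, leaving /w/ as coda.
/a…e/ gap (V3→V4): /nsn/ — longest licit onset from the right is /sn/, leaving /n/ as coda.
Syllabification: bjy.njaw.nan.snem.
Classifying each syllable: /bjy/ (open), /njaw/ (closed), /nan/ (closed), /snem/ (closed).
Closed syllables: 3.

3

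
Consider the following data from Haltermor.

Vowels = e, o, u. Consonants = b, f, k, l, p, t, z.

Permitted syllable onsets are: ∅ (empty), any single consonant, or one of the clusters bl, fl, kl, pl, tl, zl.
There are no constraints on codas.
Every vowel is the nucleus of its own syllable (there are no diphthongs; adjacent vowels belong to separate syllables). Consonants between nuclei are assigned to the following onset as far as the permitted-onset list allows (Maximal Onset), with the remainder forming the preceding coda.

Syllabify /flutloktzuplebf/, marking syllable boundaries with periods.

Nuclei (vowels): u, o, u, e → 4 syllables.
Between /u/ (V1) and /o/ (V2): /tl/ is a licit onset in full, so it all attaches to the next syllable.
Between /o/ (V2) and /u/ (V3): cluster /ktz/ — the longest permitted-onset suffix is /z/; onset = /z/, preceding coda = /kt/.
Between /u/ (V3) and /e/ (V4): /pl/ — entire cluster is a permitted onset → onset /pl/, coda ∅.

flu.tlokt.zu.plebf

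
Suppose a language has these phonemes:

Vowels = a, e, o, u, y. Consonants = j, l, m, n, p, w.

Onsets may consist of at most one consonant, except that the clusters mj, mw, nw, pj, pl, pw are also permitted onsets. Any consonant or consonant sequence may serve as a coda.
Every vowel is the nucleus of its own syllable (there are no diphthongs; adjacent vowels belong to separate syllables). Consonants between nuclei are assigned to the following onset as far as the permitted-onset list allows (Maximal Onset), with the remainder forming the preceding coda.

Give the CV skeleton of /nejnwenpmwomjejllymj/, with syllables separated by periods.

CVC.CCVCC.CCV.CCVCC.CVCC

Vowels present: e, e, o, e, y; each is a nucleus, giving 5 syllables.
Between /e/ (V1) and /e/ (V2): cluster /jnw/ — the longest permitted-onset suffix is /nw/; onset = /nw/, preceding coda = /j/.
Between /e/ (V2) and /o/ (V3): cluster /npmw/ — the longest permitted-onset suffix is /mw/; onset = /mw/, preceding coda = /np/.
Between /o/ (V3) and /e/ (V4): /mj/ is a licit onset in full, so it all attaches to the next syllable.
Between /e/ (V4) and /y/ (V5): /jll/ — longest licit onset from the right is /l/, leaving /jl/ as coda.
Result: nej.nwenp.mwo.mjejl.lymj.
Mapping each syllable to C/V: /nej/ → CVC, /nwenp/ → CCVCC, /mwo/ → CCV, /mjejl/ → CCVCC, /lymj/ → CVCC.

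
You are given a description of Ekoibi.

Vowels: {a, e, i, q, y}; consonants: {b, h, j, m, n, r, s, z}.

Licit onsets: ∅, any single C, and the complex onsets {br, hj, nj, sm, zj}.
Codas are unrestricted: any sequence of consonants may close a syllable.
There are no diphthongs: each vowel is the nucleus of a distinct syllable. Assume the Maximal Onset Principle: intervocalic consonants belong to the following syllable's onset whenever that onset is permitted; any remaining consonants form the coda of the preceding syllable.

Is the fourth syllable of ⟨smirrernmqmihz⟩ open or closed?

closed

Nuclei (vowels): i, e, q, i → 4 syllables.
/i…e/ gap (V1→V2): cluster /rr/ — the longest permitted-onset suffix is /r/; onset = /r/, preceding coda = /r/.
/e…q/ gap (V2→V3): /rnm/ — longest licit onset from the right is /m/, leaving /rn/ as coda.
/q…i/ gap (V3→V4): /m/ → onset of the next syllable (single consonants are always licit onsets).
Putting it together: smir.rern.mq.mihz.
Syllable 4 is /mihz/ with coda /hz/, so it is closed.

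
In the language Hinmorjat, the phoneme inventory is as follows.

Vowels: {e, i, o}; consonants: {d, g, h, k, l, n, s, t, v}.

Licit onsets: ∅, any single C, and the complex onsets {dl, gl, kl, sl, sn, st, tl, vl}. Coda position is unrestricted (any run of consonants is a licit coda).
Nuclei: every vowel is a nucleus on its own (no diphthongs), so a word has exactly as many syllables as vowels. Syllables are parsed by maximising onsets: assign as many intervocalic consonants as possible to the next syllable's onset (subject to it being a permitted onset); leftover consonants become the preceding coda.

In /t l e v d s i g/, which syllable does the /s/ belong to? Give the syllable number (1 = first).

The vowels are e, i — 2 nuclei, so 2 syllables.
/e…i/ gap (V1→V2): cluster /vds/ — the longest permitted-onset suffix is /s/; onset = /s/, preceding coda = /vd/.
Syllabification: tlevd.sig.
The /s/ is in the onset of syllable 2 (/sig/).

2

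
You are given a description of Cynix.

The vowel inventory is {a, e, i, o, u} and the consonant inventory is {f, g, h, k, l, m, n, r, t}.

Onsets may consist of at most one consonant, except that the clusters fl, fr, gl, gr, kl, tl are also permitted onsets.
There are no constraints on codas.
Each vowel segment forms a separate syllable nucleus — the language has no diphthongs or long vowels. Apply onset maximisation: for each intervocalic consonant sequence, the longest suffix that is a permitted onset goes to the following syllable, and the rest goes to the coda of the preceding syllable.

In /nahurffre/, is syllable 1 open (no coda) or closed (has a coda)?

The vowels are a, u, e — 3 nuclei, so 3 syllables.
V1 /a/ – V2 /u/: /h/ is a single consonant, so it becomes the next onset.
V2 /u/ – V3 /e/: /rffr/ — longest licit onset from the right is /fr/, leaving /rf/ as coda.
Putting it together: na.hurf.fre.
Syllable 1 is /na/; it ends in its nucleus with no coda, so it is open.

open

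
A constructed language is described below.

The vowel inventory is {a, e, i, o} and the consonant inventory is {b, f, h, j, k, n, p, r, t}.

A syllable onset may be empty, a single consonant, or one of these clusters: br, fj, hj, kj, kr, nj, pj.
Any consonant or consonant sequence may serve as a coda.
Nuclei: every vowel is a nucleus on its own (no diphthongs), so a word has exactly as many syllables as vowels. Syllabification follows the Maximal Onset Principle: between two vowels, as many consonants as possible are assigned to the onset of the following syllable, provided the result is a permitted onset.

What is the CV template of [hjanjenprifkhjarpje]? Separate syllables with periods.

CCV.CCVCC.CVCC.CCVC.CCV

The vowels are a, e, i, a, e — 5 nuclei, so 5 syllables.
/a…e/ gap (V1→V2): /nj/ is a licit onset in full, so it all attaches to the next syllable.
/e…i/ gap (V2→V3): /npr/ splits as /np/ + /r/ (/r/ is the longest suffix that is a licit onset).
/i…a/ gap (V3→V4): /fkhj/ splits as /fk/ + /hj/ (/hj/ is the longest suffix that is a licit onset).
/a…e/ gap (V4→V5): /rpj/ — longest licit onset from the right is /pj/, leaving /r/ as coda.
Result: hja.njenp.rifk.hjar.pje.
Mapping each syllable to C/V: /hja/ → CCV, /njenp/ → CCVCC, /rifk/ → CVCC, /hjar/ → CCVC, /pje/ → CCV.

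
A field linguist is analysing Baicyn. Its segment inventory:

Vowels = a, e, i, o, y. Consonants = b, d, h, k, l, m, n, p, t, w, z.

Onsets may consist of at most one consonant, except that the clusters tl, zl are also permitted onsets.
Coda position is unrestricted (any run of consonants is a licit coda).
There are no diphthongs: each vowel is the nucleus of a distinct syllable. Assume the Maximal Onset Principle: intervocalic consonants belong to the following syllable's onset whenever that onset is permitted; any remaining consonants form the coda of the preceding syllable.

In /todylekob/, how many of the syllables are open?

Vowels present: o, y, e, o; each is a nucleus, giving 4 syllables.
σ1/σ2 boundary: /d/ is a single consonant, so it becomes the next onset.
σ2/σ3 boundary: /l/ is a single consonant, so it becomes the next onset.
σ3/σ4 boundary: /k/ is a single consonant, so it becomes the next onset.
Putting it together: to.dy.le.kob.
Classifying each syllable: /to/ (open), /dy/ (open), /le/ (open), /kob/ (closed).
Open syllables: 3.

3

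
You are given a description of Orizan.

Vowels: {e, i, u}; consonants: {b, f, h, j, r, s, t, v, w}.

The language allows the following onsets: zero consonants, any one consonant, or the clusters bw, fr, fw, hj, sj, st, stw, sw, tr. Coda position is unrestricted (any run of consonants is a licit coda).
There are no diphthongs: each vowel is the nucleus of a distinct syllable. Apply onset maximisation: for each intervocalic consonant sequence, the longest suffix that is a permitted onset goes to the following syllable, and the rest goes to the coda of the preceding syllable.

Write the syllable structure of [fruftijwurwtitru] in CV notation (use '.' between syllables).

Nuclei (vowels): u, i, u, i, u → 5 syllables.
Between /u/ (V1) and /i/ (V2): /ft/ — longest licit onset from the right is /t/, leaving /f/ as coda.
Between /i/ (V2) and /u/ (V3): /jw/; trying suffixes from longest down, /w/ is the first permitted one, so coda /j/ | onset /w/.
Between /u/ (V3) and /i/ (V4): cluster /rwt/ — the longest permitted-onset suffix is /t/; onset = /t/, preceding coda = /rw/.
Between /i/ (V4) and /u/ (V5): cluster /tr/ — /tr/ is itself a permitted onset, so the whole cluster goes right; preceding coda = ∅.
Syllabification: fruf.tij.wurw.ti.tru.
Mapping each syllable to C/V: /fruf/ → CCVC, /tij/ → CVC, /wurw/ → CVCC, /ti/ → CV, /tru/ → CCV.

CCVC.CVC.CVCC.CV.CCV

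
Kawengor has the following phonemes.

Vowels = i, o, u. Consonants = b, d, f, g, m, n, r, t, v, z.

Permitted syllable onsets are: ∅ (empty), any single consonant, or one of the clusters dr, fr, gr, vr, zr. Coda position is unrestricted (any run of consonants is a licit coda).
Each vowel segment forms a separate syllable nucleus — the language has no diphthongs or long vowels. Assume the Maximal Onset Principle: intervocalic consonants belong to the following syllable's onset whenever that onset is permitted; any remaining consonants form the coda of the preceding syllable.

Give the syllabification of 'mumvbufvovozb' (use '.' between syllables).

mumv.buf.vo.vozb

The vowels are u, u, o, o — 4 nuclei, so 4 syllables.
σ1/σ2 boundary: cluster /mvb/ — the longest permitted-onset suffix is /b/; onset = /b/, preceding coda = /mv/.
σ2/σ3 boundary: /fv/ — longest licit onset from the right is /v/, leaving /f/ as coda.
σ3/σ4 boundary: /v/ is a single consonant, so it becomes the next onset.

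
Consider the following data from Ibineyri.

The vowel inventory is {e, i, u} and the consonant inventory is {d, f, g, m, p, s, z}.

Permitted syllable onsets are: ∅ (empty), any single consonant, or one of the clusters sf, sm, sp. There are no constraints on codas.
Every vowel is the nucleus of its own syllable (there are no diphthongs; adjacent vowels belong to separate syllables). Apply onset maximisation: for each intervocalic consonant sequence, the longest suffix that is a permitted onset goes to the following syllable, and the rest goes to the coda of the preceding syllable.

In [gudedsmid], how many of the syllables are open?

1

The vowels are u, e, i — 3 nuclei, so 3 syllables.
Between /u/ (V1) and /e/ (V2): /d/ → onset of the next syllable (single consonants are always licit onsets).
Between /e/ (V2) and /i/ (V3): /dsm/ splits as /d/ + /sm/ (/sm/ is the longest suffix that is a licit onset).
Putting it together: gu.ded.smid.
Classifying each syllable: /gu/ (open), /ded/ (closed), /smid/ (closed).
Open syllables: 1.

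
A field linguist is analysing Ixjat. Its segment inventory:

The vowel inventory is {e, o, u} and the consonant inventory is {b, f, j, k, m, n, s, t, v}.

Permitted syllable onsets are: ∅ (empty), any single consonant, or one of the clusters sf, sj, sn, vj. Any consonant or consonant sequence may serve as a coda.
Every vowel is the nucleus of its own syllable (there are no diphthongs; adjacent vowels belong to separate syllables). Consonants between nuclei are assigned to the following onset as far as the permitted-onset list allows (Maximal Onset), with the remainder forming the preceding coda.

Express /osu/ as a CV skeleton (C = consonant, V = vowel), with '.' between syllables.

V.CV

Vowels present: o, u; each is a nucleus, giving 2 syllables.
Between /o/ (V1) and /u/ (V2): /s/ → onset of the next syllable (single consonants are always licit onsets).
So the parse is o.su.
Mapping each syllable to C/V: /o/ → V, /su/ → CV.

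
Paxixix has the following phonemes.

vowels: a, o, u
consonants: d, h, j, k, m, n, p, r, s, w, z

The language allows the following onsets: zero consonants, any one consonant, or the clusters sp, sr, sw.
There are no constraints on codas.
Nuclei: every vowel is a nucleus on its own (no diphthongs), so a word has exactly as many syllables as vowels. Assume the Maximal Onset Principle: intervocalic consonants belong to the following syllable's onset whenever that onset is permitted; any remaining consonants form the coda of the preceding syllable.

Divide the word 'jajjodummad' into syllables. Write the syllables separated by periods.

jaj.jo.dum.mad

Vowels present: a, o, u, a; each is a nucleus, giving 4 syllables.
σ1/σ2 boundary: cluster /jj/ — the longest permitted-onset suffix is /j/; onset = /j/, preceding coda = /j/.
σ2/σ3 boundary: just /d/ — single C goes to the following onset.
σ3/σ4 boundary: /mm/; trying suffixes from longest down, /m/ is the first permitted one, so coda /m/ | onset /m/.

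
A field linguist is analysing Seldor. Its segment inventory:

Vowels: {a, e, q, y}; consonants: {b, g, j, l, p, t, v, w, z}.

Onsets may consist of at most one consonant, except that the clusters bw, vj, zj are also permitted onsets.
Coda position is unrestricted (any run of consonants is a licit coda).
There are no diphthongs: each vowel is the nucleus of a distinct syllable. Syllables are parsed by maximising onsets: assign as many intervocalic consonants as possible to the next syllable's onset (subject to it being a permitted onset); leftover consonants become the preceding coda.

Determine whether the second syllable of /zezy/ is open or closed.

open

Nuclei (vowels): e, y → 2 syllables.
V1 /e/ – V2 /y/: just /z/ — single C goes to the following onset.
Syllabification: ze.zy.
Syllable 2 is /zy/; it ends in its nucleus with no coda, so it is open.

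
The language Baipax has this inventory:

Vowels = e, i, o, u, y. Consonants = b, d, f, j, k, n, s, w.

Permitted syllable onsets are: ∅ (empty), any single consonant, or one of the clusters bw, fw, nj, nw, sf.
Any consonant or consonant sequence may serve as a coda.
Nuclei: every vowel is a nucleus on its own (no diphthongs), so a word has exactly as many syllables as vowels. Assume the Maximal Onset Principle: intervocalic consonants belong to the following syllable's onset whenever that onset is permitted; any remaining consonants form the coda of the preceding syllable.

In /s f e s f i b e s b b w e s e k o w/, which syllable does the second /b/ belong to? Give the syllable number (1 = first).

Nuclei (vowels): e, i, e, e, e, o → 6 syllables.
Between /e/ (V1) and /i/ (V2): /sf/ is a licit onset in full, so it all attaches to the next syllable.
Between /i/ (V2) and /e/ (V3): /b/ → onset of the next syllable (single consonants are always licit onsets).
Between /e/ (V3) and /e/ (V4): /sbbw/ splits as /sb/ + /bw/ (/bw/ is the longest suffix that is a licit onset).
Between /e/ (V4) and /e/ (V5): /s/ is a single consonant, so it becomes the next onset.
Between /e/ (V5) and /o/ (V6): just /k/ — single C goes to the following onset.
Putting it together: sfe.sfi.besb.bwe.se.kow.
The second /b/ is in the coda of syllable 3 (/besb/).

3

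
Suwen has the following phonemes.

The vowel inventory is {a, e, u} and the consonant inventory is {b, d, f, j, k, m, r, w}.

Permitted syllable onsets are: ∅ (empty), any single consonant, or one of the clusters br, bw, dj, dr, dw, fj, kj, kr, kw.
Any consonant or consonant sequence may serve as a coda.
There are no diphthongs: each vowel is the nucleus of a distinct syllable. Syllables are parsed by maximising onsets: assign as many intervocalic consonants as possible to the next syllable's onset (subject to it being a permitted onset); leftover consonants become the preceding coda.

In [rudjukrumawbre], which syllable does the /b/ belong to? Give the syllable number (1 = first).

5

Vowels present: u, u, u, a, e; each is a nucleus, giving 5 syllables.
σ1/σ2 boundary: cluster /dj/ — /dj/ is itself a permitted onset, so the whole cluster goes right; preceding coda = ∅.
σ2/σ3 boundary: cluster /kr/ — /kr/ is itself a permitted onset, so the whole cluster goes right; preceding coda = ∅.
σ3/σ4 boundary: /m/ → onset of the next syllable (single consonants are always licit onsets).
σ4/σ5 boundary: /wbr/ splits as /w/ + /br/ (/br/ is the longest suffix that is a licit onset).
Result: ru.dju.kru.maw.bre.
The /b/ is in the onset of syllable 5 (/bre/).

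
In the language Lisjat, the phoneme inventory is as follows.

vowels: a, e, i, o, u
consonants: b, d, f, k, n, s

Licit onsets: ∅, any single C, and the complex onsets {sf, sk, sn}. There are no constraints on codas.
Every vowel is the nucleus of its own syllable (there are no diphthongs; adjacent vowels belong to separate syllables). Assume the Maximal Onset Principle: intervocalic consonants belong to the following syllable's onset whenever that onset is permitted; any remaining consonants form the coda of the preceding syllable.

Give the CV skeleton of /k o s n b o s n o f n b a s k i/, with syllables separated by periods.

CVCC.CV.CCVCC.CV.CCV

The vowels are o, o, o, a, i — 5 nuclei, so 5 syllables.
σ1/σ2 boundary: cluster /snb/ — the longest permitted-onset suffix is /b/; onset = /b/, preceding coda = /sn/.
σ2/σ3 boundary: /sn/ is a licit onset in full, so it all attaches to the next syllable.
σ3/σ4 boundary: /fnb/; trying suffixes from longest down, /b/ is the first permitted one, so coda /fn/ | onset /b/.
σ4/σ5 boundary: /sk/ is a licit onset in full, so it all attaches to the next syllable.
Putting it together: kosn.bo.snofn.ba.ski.
Mapping each syllable to C/V: /kosn/ → CVCC, /bo/ → CV, /snofn/ → CCVCC, /ba/ → CV, /ski/ → CCV.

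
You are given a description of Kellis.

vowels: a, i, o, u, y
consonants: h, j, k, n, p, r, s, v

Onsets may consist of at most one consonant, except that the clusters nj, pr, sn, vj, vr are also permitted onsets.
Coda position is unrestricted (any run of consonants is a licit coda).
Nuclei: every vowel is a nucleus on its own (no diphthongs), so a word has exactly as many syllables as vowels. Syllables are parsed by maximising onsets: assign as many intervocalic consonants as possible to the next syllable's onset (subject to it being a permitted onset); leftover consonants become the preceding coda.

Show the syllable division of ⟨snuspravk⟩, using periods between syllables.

The vowels are u, a — 2 nuclei, so 2 syllables.
σ1/σ2 boundary: /spr/; trying suffixes from longest down, /pr/ is the first permitted one, so coda /s/ | onset /pr/.

snus.pravk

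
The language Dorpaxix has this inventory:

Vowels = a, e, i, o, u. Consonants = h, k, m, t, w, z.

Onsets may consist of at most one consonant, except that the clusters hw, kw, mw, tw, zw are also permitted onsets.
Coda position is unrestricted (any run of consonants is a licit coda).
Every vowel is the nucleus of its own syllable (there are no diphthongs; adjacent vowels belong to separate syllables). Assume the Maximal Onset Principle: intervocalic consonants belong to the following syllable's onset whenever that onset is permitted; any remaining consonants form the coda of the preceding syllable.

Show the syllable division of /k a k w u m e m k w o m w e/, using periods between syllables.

ka.kwu.mem.kwo.mwe

Nuclei (vowels): a, u, e, o, e → 5 syllables.
Between /a/ (V1) and /u/ (V2): /kw/ is a licit onset in full, so it all attaches to the next syllable.
Between /u/ (V2) and /e/ (V3): /m/ is a single consonant, so it becomes the next onset.
Between /e/ (V3) and /o/ (V4): /mkw/ — longest licit onset from the right is /kw/, leaving /m/ as coda.
Between /o/ (V4) and /e/ (V5): /mw/ — entire cluster is a permitted onset → onset /mw/, coda ∅.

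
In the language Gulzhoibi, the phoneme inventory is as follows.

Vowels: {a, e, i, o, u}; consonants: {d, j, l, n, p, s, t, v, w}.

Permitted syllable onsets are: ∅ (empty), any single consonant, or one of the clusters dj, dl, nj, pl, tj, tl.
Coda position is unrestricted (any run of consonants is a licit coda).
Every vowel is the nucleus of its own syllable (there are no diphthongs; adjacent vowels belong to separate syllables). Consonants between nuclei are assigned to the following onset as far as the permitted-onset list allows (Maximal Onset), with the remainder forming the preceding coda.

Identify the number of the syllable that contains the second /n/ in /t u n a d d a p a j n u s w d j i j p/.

5

Vowels present: u, a, a, a, u, i; each is a nucleus, giving 6 syllables.
σ1/σ2 boundary: /n/ → onset of the next syllable (single consonants are always licit onsets).
σ2/σ3 boundary: cluster /dd/ — the longest permitted-onset suffix is /d/; onset = /d/, preceding coda = /d/.
σ3/σ4 boundary: /p/ is a single consonant, so it becomes the next onset.
σ4/σ5 boundary: /jn/ splits as /j/ + /n/ (/n/ is the longest suffix that is a licit onset).
σ5/σ6 boundary: /swdj/ splits as /sw/ + /dj/ (/dj/ is the longest suffix that is a licit onset).
Result: tu.nad.da.paj.nusw.djijp.
The second /n/ is in the onset of syllable 5 (/nusw/).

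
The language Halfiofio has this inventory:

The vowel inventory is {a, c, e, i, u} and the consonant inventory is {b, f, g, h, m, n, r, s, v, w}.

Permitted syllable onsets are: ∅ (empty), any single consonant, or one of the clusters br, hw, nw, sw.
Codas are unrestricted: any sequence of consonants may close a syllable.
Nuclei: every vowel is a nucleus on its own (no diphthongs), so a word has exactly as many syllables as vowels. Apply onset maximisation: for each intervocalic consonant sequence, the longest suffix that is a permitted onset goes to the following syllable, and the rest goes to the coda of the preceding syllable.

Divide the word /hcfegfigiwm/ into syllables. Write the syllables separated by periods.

Vowels present: c, e, i, i; each is a nucleus, giving 4 syllables.
Between /c/ (V1) and /e/ (V2): /f/ is a single consonant, so it becomes the next onset.
Between /e/ (V2) and /i/ (V3): cluster /gf/ — the longest permitted-onset suffix is /f/; onset = /f/, preceding coda = /g/.
Between /i/ (V3) and /i/ (V4): /g/ is a single consonant, so it becomes the next onset.

hc.feg.fi.giwm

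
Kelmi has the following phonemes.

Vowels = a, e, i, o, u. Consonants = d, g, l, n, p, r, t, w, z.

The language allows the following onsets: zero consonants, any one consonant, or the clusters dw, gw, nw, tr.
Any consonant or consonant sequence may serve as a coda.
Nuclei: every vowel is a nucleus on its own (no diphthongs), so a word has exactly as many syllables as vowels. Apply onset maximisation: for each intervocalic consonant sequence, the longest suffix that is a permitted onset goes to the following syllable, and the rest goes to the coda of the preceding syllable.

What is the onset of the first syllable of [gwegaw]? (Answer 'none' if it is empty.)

gw

Vowels present: e, a; each is a nucleus, giving 2 syllables.
/e…a/ gap (V1→V2): /g/ → onset of the next syllable (single consonants are always licit onsets).
So the parse is gwe.gaw.
Syllable 1 is /gwe/: onset /gw/, nucleus /e/, coda ∅.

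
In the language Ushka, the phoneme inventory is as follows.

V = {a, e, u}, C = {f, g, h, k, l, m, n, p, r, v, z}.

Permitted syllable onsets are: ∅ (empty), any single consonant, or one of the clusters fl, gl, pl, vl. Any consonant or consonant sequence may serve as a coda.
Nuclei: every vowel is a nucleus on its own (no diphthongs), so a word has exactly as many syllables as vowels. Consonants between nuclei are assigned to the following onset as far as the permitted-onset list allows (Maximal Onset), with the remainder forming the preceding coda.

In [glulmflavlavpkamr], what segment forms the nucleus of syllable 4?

Vowels present: u, a, a, a; each is a nucleus, giving 4 syllables.
The fourth nucleus (vowel 4 from the left) is /a/.

a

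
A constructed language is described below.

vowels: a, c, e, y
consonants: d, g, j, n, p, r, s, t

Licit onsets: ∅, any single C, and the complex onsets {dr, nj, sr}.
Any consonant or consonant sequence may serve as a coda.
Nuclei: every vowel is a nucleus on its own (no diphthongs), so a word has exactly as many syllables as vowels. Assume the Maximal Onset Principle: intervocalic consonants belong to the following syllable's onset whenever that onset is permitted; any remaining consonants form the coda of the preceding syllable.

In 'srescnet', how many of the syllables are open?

2

Nuclei (vowels): e, c, e → 3 syllables.
V1 /e/ – V2 /c/: /s/ → onset of the next syllable (single consonants are always licit onsets).
V2 /c/ – V3 /e/: /n/ is a single consonant, so it becomes the next onset.
Result: sre.sc.net.
Classifying each syllable: /sre/ (open), /sc/ (open), /net/ (closed).
Open syllables: 2.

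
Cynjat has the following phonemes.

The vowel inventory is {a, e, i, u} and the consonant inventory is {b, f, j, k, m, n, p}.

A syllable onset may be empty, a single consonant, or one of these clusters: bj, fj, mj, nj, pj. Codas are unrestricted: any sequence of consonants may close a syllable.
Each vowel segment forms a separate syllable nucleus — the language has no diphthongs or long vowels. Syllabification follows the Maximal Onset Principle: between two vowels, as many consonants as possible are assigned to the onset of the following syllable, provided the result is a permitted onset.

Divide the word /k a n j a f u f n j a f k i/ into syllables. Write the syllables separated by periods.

The vowels are a, a, u, a, i — 5 nuclei, so 5 syllables.
Between /a/ (V1) and /a/ (V2): /nj/ is a licit onset in full, so it all attaches to the next syllable.
Between /a/ (V2) and /u/ (V3): /f/ is a single consonant, so it becomes the next onset.
Between /u/ (V3) and /a/ (V4): /fnj/ splits as /f/ + /nj/ (/nj/ is the longest suffix that is a licit onset).
Between /a/ (V4) and /i/ (V5): /fk/; trying suffixes from longest down, /k/ is the first permitted one, so coda /f/ | onset /k/.

ka.nja.fuf.njaf.ki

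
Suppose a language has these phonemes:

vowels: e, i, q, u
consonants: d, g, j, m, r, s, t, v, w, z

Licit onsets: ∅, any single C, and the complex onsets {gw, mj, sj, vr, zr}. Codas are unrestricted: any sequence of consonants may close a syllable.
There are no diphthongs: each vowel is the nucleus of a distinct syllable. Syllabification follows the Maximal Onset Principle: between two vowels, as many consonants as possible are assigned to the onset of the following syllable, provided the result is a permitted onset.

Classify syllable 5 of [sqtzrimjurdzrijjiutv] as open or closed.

Vowels present: q, i, u, i, i, u; each is a nucleus, giving 6 syllables.
V1 /q/ – V2 /i/: /tzr/; trying suffixes from longest down, /zr/ is the first permitted one, so coda /t/ | onset /zr/.
V2 /i/ – V3 /u/: /mj/ — entire cluster is a permitted onset → onset /mj/, coda ∅.
V3 /u/ – V4 /i/: /rdzr/ — longest licit onset from the right is /zr/, leaving /rd/ as coda.
V4 /i/ – V5 /i/: /jj/ splits as /j/ + /j/ (/j/ is the longest suffix that is a licit onset).
V5 /i/ – V6 /u/: hiatus — the boundary sits between the two vowels.
Result: sqt.zri.mjurd.zrij.ji.utv.
Syllable 5 is /ji/; it ends in its nucleus with no coda, so it is open.

open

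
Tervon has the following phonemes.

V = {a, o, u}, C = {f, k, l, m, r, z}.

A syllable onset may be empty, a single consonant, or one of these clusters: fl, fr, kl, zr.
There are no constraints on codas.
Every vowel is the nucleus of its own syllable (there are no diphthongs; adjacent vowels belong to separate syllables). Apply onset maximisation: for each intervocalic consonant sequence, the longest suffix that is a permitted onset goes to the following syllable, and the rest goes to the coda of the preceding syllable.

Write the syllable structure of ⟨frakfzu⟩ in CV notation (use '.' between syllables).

CCVCC.CV

The vowels are a, u — 2 nuclei, so 2 syllables.
/a…u/ gap (V1→V2): /kfz/; trying suffixes from longest down, /z/ is the first permitted one, so coda /kf/ | onset /z/.
Result: frakf.zu.
Mapping each syllable to C/V: /frakf/ → CCVCC, /zu/ → CV.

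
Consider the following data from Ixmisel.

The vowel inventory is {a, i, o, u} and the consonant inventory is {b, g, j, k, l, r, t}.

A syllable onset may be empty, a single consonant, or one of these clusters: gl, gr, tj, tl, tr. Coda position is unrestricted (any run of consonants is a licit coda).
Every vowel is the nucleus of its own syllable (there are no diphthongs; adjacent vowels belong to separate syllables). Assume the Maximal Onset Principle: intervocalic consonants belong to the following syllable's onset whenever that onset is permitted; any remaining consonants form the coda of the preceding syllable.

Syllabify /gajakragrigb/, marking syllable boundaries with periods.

Vowels present: a, a, a, i; each is a nucleus, giving 4 syllables.
Between /a/ (V1) and /a/ (V2): /j/ is a single consonant, so it becomes the next onset.
Between /a/ (V2) and /a/ (V3): cluster /kr/ — the longest permitted-onset suffix is /r/; onset = /r/, preceding coda = /k/.
Between /a/ (V3) and /i/ (V4): cluster /gr/ — /gr/ is itself a permitted onset, so the whole cluster goes right; preceding coda = ∅.

ga.jak.ra.grigb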